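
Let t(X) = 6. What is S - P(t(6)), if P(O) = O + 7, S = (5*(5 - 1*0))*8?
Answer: 187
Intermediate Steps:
S = 200 (S = (5*(5 + 0))*8 = (5*5)*8 = 25*8 = 200)
P(O) = 7 + O
S - P(t(6)) = 200 - (7 + 6) = 200 - 1*13 = 200 - 13 = 187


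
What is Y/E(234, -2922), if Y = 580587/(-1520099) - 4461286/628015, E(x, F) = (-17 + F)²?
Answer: -1020887676017/1177993847859403955 ≈ -8.6663e-7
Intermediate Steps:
Y = -1020887676017/136377853355 (Y = 580587*(-1/1520099) - 4461286*1/628015 = -82941/217157 - 4461286/628015 = -1020887676017/136377853355 ≈ -7.4857)
Y/E(234, -2922) = -1020887676017/(136377853355*(-17 - 2922)²) = -1020887676017/(136377853355*((-2939)²)) = -1020887676017/136377853355/8637721 = -1020887676017/136377853355*1/8637721 = -1020887676017/1177993847859403955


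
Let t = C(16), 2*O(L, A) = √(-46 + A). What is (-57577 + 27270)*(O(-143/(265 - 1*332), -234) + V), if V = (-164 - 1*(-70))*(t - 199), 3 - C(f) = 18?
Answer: -609655612 - 30307*I*√70 ≈ -6.0966e+8 - 2.5357e+5*I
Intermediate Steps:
C(f) = -15 (C(f) = 3 - 1*18 = 3 - 18 = -15)
O(L, A) = √(-46 + A)/2
t = -15
V = 20116 (V = (-164 - 1*(-70))*(-15 - 199) = (-164 + 70)*(-214) = -94*(-214) = 20116)
(-57577 + 27270)*(O(-143/(265 - 1*332), -234) + V) = (-57577 + 27270)*(√(-46 - 234)/2 + 20116) = -30307*(√(-280)/2 + 20116) = -30307*((2*I*√70)/2 + 20116) = -30307*(I*√70 + 20116) = -30307*(20116 + I*√70) = -609655612 - 30307*I*√70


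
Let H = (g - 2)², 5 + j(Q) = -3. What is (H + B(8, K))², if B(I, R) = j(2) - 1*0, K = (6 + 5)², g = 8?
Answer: 784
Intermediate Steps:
j(Q) = -8 (j(Q) = -5 - 3 = -8)
K = 121 (K = 11² = 121)
B(I, R) = -8 (B(I, R) = -8 - 1*0 = -8 + 0 = -8)
H = 36 (H = (8 - 2)² = 6² = 36)
(H + B(8, K))² = (36 - 8)² = 28² = 784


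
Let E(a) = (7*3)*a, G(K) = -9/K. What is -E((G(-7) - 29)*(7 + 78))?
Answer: 49470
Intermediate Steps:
E(a) = 21*a
-E((G(-7) - 29)*(7 + 78)) = -21*(-9/(-7) - 29)*(7 + 78) = -21*(-9*(-⅐) - 29)*85 = -21*(9/7 - 29)*85 = -21*(-194/7*85) = -21*(-16490)/7 = -1*(-49470) = 49470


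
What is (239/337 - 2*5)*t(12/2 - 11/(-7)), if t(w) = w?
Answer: -165943/2359 ≈ -70.345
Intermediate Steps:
(239/337 - 2*5)*t(12/2 - 11/(-7)) = (239/337 - 2*5)*(12/2 - 11/(-7)) = (239*(1/337) - 10)*(12*(1/2) - 11*(-1/7)) = (239/337 - 10)*(6 + 11/7) = -3131/337*53/7 = -165943/2359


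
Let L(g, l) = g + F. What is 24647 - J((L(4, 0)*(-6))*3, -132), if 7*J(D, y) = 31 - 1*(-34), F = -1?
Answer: 172464/7 ≈ 24638.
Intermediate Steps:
L(g, l) = -1 + g (L(g, l) = g - 1 = -1 + g)
J(D, y) = 65/7 (J(D, y) = (31 - 1*(-34))/7 = (31 + 34)/7 = (⅐)*65 = 65/7)
24647 - J((L(4, 0)*(-6))*3, -132) = 24647 - 1*65/7 = 24647 - 65/7 = 172464/7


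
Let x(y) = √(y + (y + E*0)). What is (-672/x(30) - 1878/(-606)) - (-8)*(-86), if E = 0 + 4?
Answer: -69175/101 - 112*√15/5 ≈ -771.66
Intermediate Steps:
E = 4
x(y) = √2*√y (x(y) = √(y + (y + 4*0)) = √(y + (y + 0)) = √(y + y) = √(2*y) = √2*√y)
(-672/x(30) - 1878/(-606)) - (-8)*(-86) = (-672*√15/30 - 1878/(-606)) - (-8)*(-86) = (-672*√15/30 - 1878*(-1/606)) - 1*688 = (-112*√15/5 + 313/101) - 688 = (313/101 - 112*√15/5) - 688 = -69175/101 - 112*√15/5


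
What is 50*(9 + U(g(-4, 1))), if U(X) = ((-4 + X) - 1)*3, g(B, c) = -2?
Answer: -600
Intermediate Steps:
U(X) = -15 + 3*X (U(X) = (-5 + X)*3 = -15 + 3*X)
50*(9 + U(g(-4, 1))) = 50*(9 + (-15 + 3*(-2))) = 50*(9 + (-15 - 6)) = 50*(9 - 21) = 50*(-12) = -600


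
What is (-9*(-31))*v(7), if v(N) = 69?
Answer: 19251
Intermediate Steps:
(-9*(-31))*v(7) = -9*(-31)*69 = 279*69 = 19251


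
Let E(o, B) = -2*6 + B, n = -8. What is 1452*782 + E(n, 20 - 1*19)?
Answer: 1135453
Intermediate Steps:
E(o, B) = -12 + B
1452*782 + E(n, 20 - 1*19) = 1452*782 + (-12 + (20 - 1*19)) = 1135464 + (-12 + (20 - 19)) = 1135464 + (-12 + 1) = 1135464 - 11 = 1135453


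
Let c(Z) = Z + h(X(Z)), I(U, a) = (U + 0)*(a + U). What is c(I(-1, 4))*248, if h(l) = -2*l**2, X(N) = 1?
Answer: -1240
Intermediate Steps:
I(U, a) = U*(U + a)
c(Z) = -2 + Z (c(Z) = Z - 2*1**2 = Z - 2*1 = Z - 2 = -2 + Z)
c(I(-1, 4))*248 = (-2 - (-1 + 4))*248 = (-2 - 1*3)*248 = (-2 - 3)*248 = -5*248 = -1240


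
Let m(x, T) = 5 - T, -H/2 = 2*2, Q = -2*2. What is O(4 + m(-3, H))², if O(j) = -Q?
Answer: 16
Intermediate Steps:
Q = -4
H = -8 (H = -4*2 = -2*4 = -8)
O(j) = 4 (O(j) = -1*(-4) = 4)
O(4 + m(-3, H))² = 4² = 16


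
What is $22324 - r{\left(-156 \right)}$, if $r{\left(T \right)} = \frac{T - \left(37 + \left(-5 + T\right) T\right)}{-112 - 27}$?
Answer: $\frac{3077727}{139} \approx 22142.0$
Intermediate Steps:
$r{\left(T \right)} = \frac{37}{139} - \frac{T}{139} + \frac{T \left(-5 + T\right)}{139}$ ($r{\left(T \right)} = \frac{T - \left(37 + T \left(-5 + T\right)\right)}{-139} = \left(T - \left(37 + T \left(-5 + T\right)\right)\right) \left(- \frac{1}{139}\right) = \left(-37 + T - T \left(-5 + T\right)\right) \left(- \frac{1}{139}\right) = \frac{37}{139} - \frac{T}{139} + \frac{T \left(-5 + T\right)}{139}$)
$22324 - r{\left(-156 \right)} = 22324 - \left(\frac{37}{139} - - \frac{936}{139} + \frac{\left(-156\right)^{2}}{139}\right) = 22324 - \left(\frac{37}{139} + \frac{936}{139} + \frac{1}{139} \cdot 24336\right) = 22324 - \left(\frac{37}{139} + \frac{936}{139} + \frac{24336}{139}\right) = 22324 - \frac{25309}{139} = \frac{3077727}{139}$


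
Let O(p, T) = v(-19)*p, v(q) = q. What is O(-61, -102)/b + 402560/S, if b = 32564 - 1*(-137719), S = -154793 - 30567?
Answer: -854178653/394545711 ≈ -2.1650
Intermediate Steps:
O(p, T) = -19*p
S = -185360
b = 170283 (b = 32564 + 137719 = 170283)
O(-61, -102)/b + 402560/S = -19*(-61)/170283 + 402560/(-185360) = 1159*(1/170283) + 402560*(-1/185360) = 1159/170283 - 5032/2317 = -854178653/394545711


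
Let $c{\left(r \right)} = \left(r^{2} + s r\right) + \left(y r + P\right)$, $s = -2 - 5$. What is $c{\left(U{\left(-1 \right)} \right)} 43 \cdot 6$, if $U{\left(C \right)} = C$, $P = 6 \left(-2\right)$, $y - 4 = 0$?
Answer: $-2064$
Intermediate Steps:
$y = 4$ ($y = 4 + 0 = 4$)
$P = -12$
$s = -7$
$c{\left(r \right)} = -12 + r^{2} - 3 r$ ($c{\left(r \right)} = \left(r^{2} - 7 r\right) + \left(4 r - 12\right) = \left(r^{2} - 7 r\right) + \left(-12 + 4 r\right) = -12 + r^{2} - 3 r$)
$c{\left(U{\left(-1 \right)} \right)} 43 \cdot 6 = \left(-12 + \left(-1\right)^{2} - -3\right) 43 \cdot 6 = \left(-12 + 1 + 3\right) 43 \cdot 6 = \left(-8\right) 43 \cdot 6 = \left(-344\right) 6 = -2064$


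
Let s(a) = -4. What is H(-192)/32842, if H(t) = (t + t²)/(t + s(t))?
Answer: -4584/804629 ≈ -0.0056970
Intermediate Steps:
H(t) = (t + t²)/(-4 + t) (H(t) = (t + t²)/(t - 4) = (t + t²)/(-4 + t))
H(-192)/32842 = -192*(1 - 192)/(-4 - 192)/32842 = -192*(-191)/(-196)*(1/32842) = -192*(-1/196)*(-191)*(1/32842) = -9168/49*1/32842 = -4584/804629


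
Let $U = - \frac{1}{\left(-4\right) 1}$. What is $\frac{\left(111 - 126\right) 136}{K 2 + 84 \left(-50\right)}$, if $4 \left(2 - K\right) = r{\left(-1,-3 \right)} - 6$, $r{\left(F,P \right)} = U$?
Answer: $\frac{3264}{6709} \approx 0.48651$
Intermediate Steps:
$U = \frac{1}{4}$ ($U = - \frac{1}{-4} = \left(-1\right) \left(- \frac{1}{4}\right) = \frac{1}{4} \approx 0.25$)
$r{\left(F,P \right)} = \frac{1}{4}$
$K = \frac{55}{16}$ ($K = 2 - \frac{\frac{1}{4} - 6}{4} = 2 - - \frac{23}{16} = 2 + \frac{23}{16} = \frac{55}{16} \approx 3.4375$)
$\frac{\left(111 - 126\right) 136}{K 2 + 84 \left(-50\right)} = \frac{\left(111 - 126\right) 136}{\frac{55}{16} \cdot 2 + 84 \left(-50\right)} = \frac{\left(-15\right) 136}{\frac{55}{8} - 4200} = - \frac{2040}{- \frac{33545}{8}} = \left(-2040\right) \left(- \frac{8}{33545}\right) = \frac{3264}{6709}$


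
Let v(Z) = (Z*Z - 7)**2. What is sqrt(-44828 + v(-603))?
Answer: 2*sqrt(33051592394) ≈ 3.6360e+5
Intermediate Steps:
v(Z) = (-7 + Z**2)**2 (v(Z) = (Z**2 - 7)**2 = (-7 + Z**2)**2)
sqrt(-44828 + v(-603)) = sqrt(-44828 + (-7 + (-603)**2)**2) = sqrt(-44828 + (-7 + 363609)**2) = sqrt(-44828 + 363602**2) = sqrt(-44828 + 132206414404) = sqrt(132206369576) = 2*sqrt(33051592394)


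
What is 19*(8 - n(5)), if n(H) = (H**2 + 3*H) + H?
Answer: -703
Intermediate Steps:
n(H) = H**2 + 4*H
19*(8 - n(5)) = 19*(8 - 5*(4 + 5)) = 19*(8 - 5*9) = 19*(8 - 1*45) = 19*(8 - 45) = 19*(-37) = -703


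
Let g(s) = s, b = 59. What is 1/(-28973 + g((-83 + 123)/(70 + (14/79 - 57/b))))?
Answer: -322593/9346300549 ≈ -3.4516e-5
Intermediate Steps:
1/(-28973 + g((-83 + 123)/(70 + (14/79 - 57/b)))) = 1/(-28973 + (-83 + 123)/(70 + (14/79 - 57/59))) = 1/(-28973 + 40/(70 + (14*(1/79) - 57*1/59))) = 1/(-28973 + 40/(70 + (14/79 - 57/59))) = 1/(-28973 + 40/(70 - 3677/4661)) = 1/(-28973 + 40/(322593/4661)) = 1/(-28973 + 40*(4661/322593)) = 1/(-28973 + 186440/322593) = 1/(-9346300549/322593) = -322593/9346300549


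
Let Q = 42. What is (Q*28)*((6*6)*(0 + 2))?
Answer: 84672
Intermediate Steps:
(Q*28)*((6*6)*(0 + 2)) = (42*28)*((6*6)*(0 + 2)) = 1176*(36*2) = 1176*72 = 84672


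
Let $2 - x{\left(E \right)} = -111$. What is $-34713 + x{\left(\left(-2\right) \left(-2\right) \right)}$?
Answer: $-34600$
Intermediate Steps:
$x{\left(E \right)} = 113$ ($x{\left(E \right)} = 2 - -111 = 2 + 111 = 113$)
$-34713 + x{\left(\left(-2\right) \left(-2\right) \right)} = -34713 + 113 = -34600$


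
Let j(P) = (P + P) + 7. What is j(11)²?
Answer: 841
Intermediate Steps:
j(P) = 7 + 2*P (j(P) = 2*P + 7 = 7 + 2*P)
j(11)² = (7 + 2*11)² = (7 + 22)² = 29² = 841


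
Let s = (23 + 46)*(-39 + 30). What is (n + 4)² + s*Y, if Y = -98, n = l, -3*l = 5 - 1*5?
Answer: 60874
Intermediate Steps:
l = 0 (l = -(5 - 1*5)/3 = -(5 - 5)/3 = -⅓*0 = 0)
n = 0
s = -621 (s = 69*(-9) = -621)
(n + 4)² + s*Y = (0 + 4)² - 621*(-98) = 4² + 60858 = 16 + 60858 = 60874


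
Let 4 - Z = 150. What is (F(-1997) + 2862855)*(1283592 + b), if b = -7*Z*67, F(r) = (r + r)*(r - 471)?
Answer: 17198343067102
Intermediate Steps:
Z = -146 (Z = 4 - 1*150 = 4 - 150 = -146)
F(r) = 2*r*(-471 + r) (F(r) = (2*r)*(-471 + r) = 2*r*(-471 + r))
b = 68474 (b = -7*(-146)*67 = 1022*67 = 68474)
(F(-1997) + 2862855)*(1283592 + b) = (2*(-1997)*(-471 - 1997) + 2862855)*(1283592 + 68474) = (2*(-1997)*(-2468) + 2862855)*1352066 = (9857192 + 2862855)*1352066 = 12720047*1352066 = 17198343067102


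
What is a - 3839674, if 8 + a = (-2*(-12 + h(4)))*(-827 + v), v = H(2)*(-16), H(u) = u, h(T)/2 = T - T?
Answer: -3860298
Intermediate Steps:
h(T) = 0 (h(T) = 2*(T - T) = 2*0 = 0)
v = -32 (v = 2*(-16) = -32)
a = -20624 (a = -8 + (-2*(-12 + 0))*(-827 - 32) = -8 - 2*(-12)*(-859) = -8 + 24*(-859) = -8 - 20616 = -20624)
a - 3839674 = -20624 - 3839674 = -3860298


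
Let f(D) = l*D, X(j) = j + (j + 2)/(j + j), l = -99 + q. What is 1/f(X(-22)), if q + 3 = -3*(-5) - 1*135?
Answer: 11/52614 ≈ 0.00020907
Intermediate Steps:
q = -123 (q = -3 + (-3*(-5) - 1*135) = -3 + (15 - 135) = -3 - 120 = -123)
l = -222 (l = -99 - 123 = -222)
X(j) = j + (2 + j)/(2*j) (X(j) = j + (2 + j)/((2*j)) = j + (2 + j)*(1/(2*j)) = j + (2 + j)/(2*j))
f(D) = -222*D
1/f(X(-22)) = 1/(-222*(½ - 22 + 1/(-22))) = 1/(-222*(½ - 22 - 1/22)) = 1/(-222*(-237/11)) = 1/(52614/11) = 11/52614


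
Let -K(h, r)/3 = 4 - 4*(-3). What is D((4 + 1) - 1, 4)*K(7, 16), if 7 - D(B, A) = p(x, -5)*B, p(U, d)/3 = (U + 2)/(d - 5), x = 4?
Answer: -3408/5 ≈ -681.60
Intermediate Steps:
K(h, r) = -48 (K(h, r) = -3*(4 - 4*(-3)) = -3*(4 + 12) = -3*16 = -48)
p(U, d) = 3*(2 + U)/(-5 + d) (p(U, d) = 3*((U + 2)/(d - 5)) = 3*((2 + U)/(-5 + d)) = 3*(2 + U)/(-5 + d))
D(B, A) = 7 + 9*B/5 (D(B, A) = 7 - 3*(2 + 4)/(-5 - 5)*B = 7 - 3*6/(-10)*B = 7 - 3*(-⅒)*6*B = 7 - (-9)*B/5 = 7 + 9*B/5)
D((4 + 1) - 1, 4)*K(7, 16) = (7 + 9*((4 + 1) - 1)/5)*(-48) = (7 + 9*(5 - 1)/5)*(-48) = (7 + (9/5)*4)*(-48) = (7 + 36/5)*(-48) = (71/5)*(-48) = -3408/5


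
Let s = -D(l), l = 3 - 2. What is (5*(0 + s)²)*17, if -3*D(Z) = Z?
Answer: 85/9 ≈ 9.4444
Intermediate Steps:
l = 1
D(Z) = -Z/3
s = ⅓ (s = -(-1)/3 = -1*(-⅓) = ⅓ ≈ 0.33333)
(5*(0 + s)²)*17 = (5*(0 + ⅓)²)*17 = (5*(⅓)²)*17 = (5*(⅑))*17 = (5/9)*17 = 85/9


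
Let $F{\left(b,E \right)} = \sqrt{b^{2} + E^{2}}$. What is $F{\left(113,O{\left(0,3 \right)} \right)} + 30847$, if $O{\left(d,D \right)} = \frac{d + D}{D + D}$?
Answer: $30847 + \frac{\sqrt{51077}}{2} \approx 30960.0$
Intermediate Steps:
$O{\left(d,D \right)} = \frac{D + d}{2 D}$
$F{\left(b,E \right)} = \sqrt{E^{2} + b^{2}}$
$F{\left(113,O{\left(0,3 \right)} \right)} + 30847 = \sqrt{\left(\frac{3 + 0}{2 \cdot 3}\right)^{2} + 113^{2}} + 30847 = \sqrt{\left(\frac{1}{2} \cdot \frac{1}{3} \cdot 3\right)^{2} + 12769} + 30847 = \sqrt{\left(\frac{1}{2}\right)^{2} + 12769} + 30847 = \sqrt{\frac{1}{4} + 12769} + 30847 = \sqrt{\frac{51077}{4}} + 30847 = \frac{\sqrt{51077}}{2} + 30847 = 30847 + \frac{\sqrt{51077}}{2}$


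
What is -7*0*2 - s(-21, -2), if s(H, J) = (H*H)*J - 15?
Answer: 897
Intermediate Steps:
s(H, J) = -15 + J*H**2 (s(H, J) = H**2*J - 15 = J*H**2 - 15 = -15 + J*H**2)
-7*0*2 - s(-21, -2) = -7*0*2 - (-15 - 2*(-21)**2) = 0*2 - (-15 - 2*441) = 0 - (-15 - 882) = 0 - 1*(-897) = 0 + 897 = 897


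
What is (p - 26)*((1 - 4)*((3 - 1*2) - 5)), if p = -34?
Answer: -720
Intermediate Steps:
(p - 26)*((1 - 4)*((3 - 1*2) - 5)) = (-34 - 26)*((1 - 4)*((3 - 1*2) - 5)) = -(-180)*((3 - 2) - 5) = -(-180)*(1 - 5) = -(-180)*(-4) = -60*12 = -720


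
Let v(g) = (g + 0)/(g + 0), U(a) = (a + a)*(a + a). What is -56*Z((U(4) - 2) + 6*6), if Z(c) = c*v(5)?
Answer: -5488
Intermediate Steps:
U(a) = 4*a² (U(a) = (2*a)*(2*a) = 4*a²)
v(g) = 1 (v(g) = g/g = 1)
Z(c) = c (Z(c) = c*1 = c)
-56*Z((U(4) - 2) + 6*6) = -56*((4*4² - 2) + 6*6) = -56*((4*16 - 2) + 36) = -56*((64 - 2) + 36) = -56*(62 + 36) = -56*98 = -5488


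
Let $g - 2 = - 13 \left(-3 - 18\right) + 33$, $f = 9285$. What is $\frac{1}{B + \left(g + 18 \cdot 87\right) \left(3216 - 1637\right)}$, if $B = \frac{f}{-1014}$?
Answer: $\frac{338}{1000154453} \approx 3.3795 \cdot 10^{-7}$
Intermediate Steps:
$g = 308$ ($g = 2 - \left(-33 + 13 \left(-3 - 18\right)\right) = 2 + \left(\left(-13\right) \left(-21\right) + 33\right) = 2 + \left(273 + 33\right) = 2 + 306 = 308$)
$B = - \frac{3095}{338}$ ($B = \frac{9285}{-1014} = 9285 \left(- \frac{1}{1014}\right) = - \frac{3095}{338} \approx -9.1568$)
$\frac{1}{B + \left(g + 18 \cdot 87\right) \left(3216 - 1637\right)} = \frac{1}{- \frac{3095}{338} + \left(308 + 18 \cdot 87\right) \left(3216 - 1637\right)} = \frac{1}{- \frac{3095}{338} + \left(308 + 1566\right) 1579} = \frac{1}{- \frac{3095}{338} + 1874 \cdot 1579} = \frac{1}{- \frac{3095}{338} + 2959046} = \frac{1}{\frac{1000154453}{338}} = \frac{338}{1000154453}$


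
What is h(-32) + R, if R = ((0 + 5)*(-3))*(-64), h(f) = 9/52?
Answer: 49929/52 ≈ 960.17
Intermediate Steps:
h(f) = 9/52 (h(f) = 9*(1/52) = 9/52)
R = 960 (R = (5*(-3))*(-64) = -15*(-64) = 960)
h(-32) + R = 9/52 + 960 = 49929/52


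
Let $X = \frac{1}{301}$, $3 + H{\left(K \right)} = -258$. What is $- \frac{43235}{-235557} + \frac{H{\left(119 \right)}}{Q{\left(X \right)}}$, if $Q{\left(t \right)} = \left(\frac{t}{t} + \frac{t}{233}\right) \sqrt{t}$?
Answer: $\frac{43235}{235557} - \frac{6101571 \sqrt{301}}{23378} \approx -4527.9$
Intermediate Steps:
$H{\left(K \right)} = -261$ ($H{\left(K \right)} = -3 - 258 = -261$)
$X = \frac{1}{301} \approx 0.0033223$
$Q{\left(t \right)} = \sqrt{t} \left(1 + \frac{t}{233}\right)$ ($Q{\left(t \right)} = \left(1 + t \frac{1}{233}\right) \sqrt{t} = \left(1 + \frac{t}{233}\right) \sqrt{t} = \sqrt{t} \left(1 + \frac{t}{233}\right)$)
$- \frac{43235}{-235557} + \frac{H{\left(119 \right)}}{Q{\left(X \right)}} = - \frac{43235}{-235557} - \frac{261}{\frac{1}{233} \sqrt{\frac{1}{301}} \left(233 + \frac{1}{301}\right)} = \left(-43235\right) \left(- \frac{1}{235557}\right) - \frac{261}{\frac{1}{233} \frac{\sqrt{301}}{301} \cdot \frac{70134}{301}} = \frac{43235}{235557} - \frac{261}{\frac{70134}{21110033} \sqrt{301}} = \frac{43235}{235557} - 261 \frac{70133 \sqrt{301}}{70134} = \frac{43235}{235557} - \frac{6101571 \sqrt{301}}{23378}$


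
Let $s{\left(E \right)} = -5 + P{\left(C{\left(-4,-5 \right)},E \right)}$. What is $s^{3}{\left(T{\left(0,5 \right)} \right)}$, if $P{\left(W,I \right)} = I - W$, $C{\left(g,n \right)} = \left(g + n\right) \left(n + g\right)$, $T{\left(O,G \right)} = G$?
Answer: $-531441$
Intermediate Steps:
$C{\left(g,n \right)} = \left(g + n\right)^{2}$ ($C{\left(g,n \right)} = \left(g + n\right) \left(g + n\right) = \left(g + n\right)^{2}$)
$s{\left(E \right)} = -86 + E$ ($s{\left(E \right)} = -5 + \left(E - \left(-4 - 5\right)^{2}\right) = -5 + \left(E - \left(-9\right)^{2}\right) = -5 + \left(E - 81\right) = -5 + \left(-81 + E\right) = -86 + E$)
$s^{3}{\left(T{\left(0,5 \right)} \right)} = \left(-86 + 5\right)^{3} = \left(-81\right)^{3} = -531441$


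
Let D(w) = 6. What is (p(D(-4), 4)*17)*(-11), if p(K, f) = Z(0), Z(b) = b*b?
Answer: 0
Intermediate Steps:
Z(b) = b**2
p(K, f) = 0 (p(K, f) = 0**2 = 0)
(p(D(-4), 4)*17)*(-11) = (0*17)*(-11) = 0*(-11) = 0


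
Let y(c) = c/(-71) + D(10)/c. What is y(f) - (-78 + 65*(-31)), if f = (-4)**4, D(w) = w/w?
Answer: 37976903/18176 ≈ 2089.4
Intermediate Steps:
D(w) = 1
f = 256
y(c) = 1/c - c/71 (y(c) = c/(-71) + 1/c = c*(-1/71) + 1/c = -c/71 + 1/c = 1/c - c/71)
y(f) - (-78 + 65*(-31)) = (1/256 - 1/71*256) - (-78 + 65*(-31)) = (1/256 - 256/71) - (-78 - 2015) = -65465/18176 - 1*(-2093) = -65465/18176 + 2093 = 37976903/18176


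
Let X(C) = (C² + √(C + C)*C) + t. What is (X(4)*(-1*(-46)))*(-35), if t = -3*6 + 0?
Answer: 3220 - 12880*√2 ≈ -14995.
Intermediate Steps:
t = -18 (t = -18 + 0 = -18)
X(C) = -18 + C² + √2*C^(3/2) (X(C) = (C² + √(C + C)*C) - 18 = (C² + √(2*C)*C) - 18 = (C² + (√2*√C)*C) - 18 = (C² + √2*C^(3/2)) - 18 = -18 + C² + √2*C^(3/2))
(X(4)*(-1*(-46)))*(-35) = ((-18 + 4² + √2*4^(3/2))*(-1*(-46)))*(-35) = ((-18 + 16 + √2*8)*46)*(-35) = ((-18 + 16 + 8*√2)*46)*(-35) = ((-2 + 8*√2)*46)*(-35) = (-92 + 368*√2)*(-35) = 3220 - 12880*√2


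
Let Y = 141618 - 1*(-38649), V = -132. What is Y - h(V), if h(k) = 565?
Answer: 179702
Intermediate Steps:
Y = 180267 (Y = 141618 + 38649 = 180267)
Y - h(V) = 180267 - 1*565 = 180267 - 565 = 179702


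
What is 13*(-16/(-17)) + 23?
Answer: 599/17 ≈ 35.235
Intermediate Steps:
13*(-16/(-17)) + 23 = 13*(-16*(-1/17)) + 23 = 13*(16/17) + 23 = 208/17 + 23 = 599/17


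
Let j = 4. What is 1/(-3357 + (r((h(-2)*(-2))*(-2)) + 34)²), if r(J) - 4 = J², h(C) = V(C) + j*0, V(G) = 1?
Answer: -1/441 ≈ -0.0022676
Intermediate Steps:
h(C) = 1 (h(C) = 1 + 4*0 = 1 + 0 = 1)
r(J) = 4 + J²
1/(-3357 + (r((h(-2)*(-2))*(-2)) + 34)²) = 1/(-3357 + ((4 + ((1*(-2))*(-2))²) + 34)²) = 1/(-3357 + ((4 + (-2*(-2))²) + 34)²) = 1/(-3357 + ((4 + 4²) + 34)²) = 1/(-3357 + ((4 + 16) + 34)²) = 1/(-3357 + (20 + 34)²) = 1/(-3357 + 54²) = 1/(-3357 + 2916) = 1/(-441) = -1/441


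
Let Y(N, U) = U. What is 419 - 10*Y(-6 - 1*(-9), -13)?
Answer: 549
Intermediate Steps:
419 - 10*Y(-6 - 1*(-9), -13) = 419 - 10*(-13) = 419 + 130 = 549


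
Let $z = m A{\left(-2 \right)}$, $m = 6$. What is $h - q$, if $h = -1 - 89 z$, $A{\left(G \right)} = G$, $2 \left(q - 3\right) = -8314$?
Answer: $5221$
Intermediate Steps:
$q = -4154$ ($q = 3 + \frac{1}{2} \left(-8314\right) = 3 - 4157 = -4154$)
$z = -12$ ($z = 6 \left(-2\right) = -12$)
$h = 1067$ ($h = -1 - -1068 = -1 + 1068 = 1067$)
$h - q = 1067 - -4154 = 1067 + 4154 = 5221$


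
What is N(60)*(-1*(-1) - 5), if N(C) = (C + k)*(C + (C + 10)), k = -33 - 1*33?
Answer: 3120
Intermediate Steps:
k = -66 (k = -33 - 33 = -66)
N(C) = (-66 + C)*(10 + 2*C) (N(C) = (C - 66)*(C + (C + 10)) = (-66 + C)*(C + (10 + C)) = (-66 + C)*(10 + 2*C))
N(60)*(-1*(-1) - 5) = (-660 - 122*60 + 2*60**2)*(-1*(-1) - 5) = (-660 - 7320 + 2*3600)*(1 - 5) = (-660 - 7320 + 7200)*(-4) = -780*(-4) = 3120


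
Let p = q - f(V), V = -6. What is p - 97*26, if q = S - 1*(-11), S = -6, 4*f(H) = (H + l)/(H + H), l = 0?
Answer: -20137/8 ≈ -2517.1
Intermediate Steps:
f(H) = 1/8 (f(H) = ((H + 0)/(H + H))/4 = (H/((2*H)))/4 = (H*(1/(2*H)))/4 = (1/4)*(1/2) = 1/8)
q = 5 (q = -6 - 1*(-11) = -6 + 11 = 5)
p = 39/8 (p = 5 - 1*1/8 = 5 - 1/8 = 39/8 ≈ 4.8750)
p - 97*26 = 39/8 - 97*26 = 39/8 - 2522 = -20137/8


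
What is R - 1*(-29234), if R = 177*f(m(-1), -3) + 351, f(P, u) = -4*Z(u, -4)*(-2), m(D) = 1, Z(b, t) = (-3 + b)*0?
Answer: 29585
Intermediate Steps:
Z(b, t) = 0
f(P, u) = 0 (f(P, u) = -4*0*(-2) = 0*(-2) = 0)
R = 351 (R = 177*0 + 351 = 0 + 351 = 351)
R - 1*(-29234) = 351 - 1*(-29234) = 351 + 29234 = 29585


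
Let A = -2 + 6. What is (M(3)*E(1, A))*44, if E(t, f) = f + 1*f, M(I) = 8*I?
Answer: 8448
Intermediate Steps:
A = 4
E(t, f) = 2*f (E(t, f) = f + f = 2*f)
(M(3)*E(1, A))*44 = ((8*3)*(2*4))*44 = (24*8)*44 = 192*44 = 8448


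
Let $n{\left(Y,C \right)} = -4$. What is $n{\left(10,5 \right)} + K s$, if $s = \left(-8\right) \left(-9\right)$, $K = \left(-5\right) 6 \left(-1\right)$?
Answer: $2156$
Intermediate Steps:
$K = 30$ ($K = \left(-30\right) \left(-1\right) = 30$)
$s = 72$
$n{\left(10,5 \right)} + K s = -4 + 30 \cdot 72 = -4 + 2160 = 2156$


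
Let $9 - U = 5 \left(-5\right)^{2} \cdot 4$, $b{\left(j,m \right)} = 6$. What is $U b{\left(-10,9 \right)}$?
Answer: $-2946$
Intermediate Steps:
$U = -491$ ($U = 9 - 5 \left(-5\right)^{2} \cdot 4 = 9 - 5 \cdot 25 \cdot 4 = 9 - 125 \cdot 4 = 9 - 500 = -491$)
$U b{\left(-10,9 \right)} = \left(-491\right) 6 = -2946$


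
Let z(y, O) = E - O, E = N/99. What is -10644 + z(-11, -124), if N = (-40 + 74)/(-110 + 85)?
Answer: -26037034/2475 ≈ -10520.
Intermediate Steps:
N = -34/25 (N = 34/(-25) = 34*(-1/25) = -34/25 ≈ -1.3600)
E = -34/2475 (E = -34/25/99 = -34/25*1/99 = -34/2475 ≈ -0.013737)
z(y, O) = -34/2475 - O
-10644 + z(-11, -124) = -10644 + (-34/2475 - 1*(-124)) = -10644 + (-34/2475 + 124) = -10644 + 306866/2475 = -26037034/2475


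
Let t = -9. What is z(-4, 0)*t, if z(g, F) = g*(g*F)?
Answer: 0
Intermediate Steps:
z(g, F) = F*g**2 (z(g, F) = g*(F*g) = F*g**2)
z(-4, 0)*t = (0*(-4)**2)*(-9) = (0*16)*(-9) = 0*(-9) = 0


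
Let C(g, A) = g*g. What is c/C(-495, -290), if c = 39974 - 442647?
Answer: -402673/245025 ≈ -1.6434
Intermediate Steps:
C(g, A) = g²
c = -402673
c/C(-495, -290) = -402673/((-495)²) = -402673/245025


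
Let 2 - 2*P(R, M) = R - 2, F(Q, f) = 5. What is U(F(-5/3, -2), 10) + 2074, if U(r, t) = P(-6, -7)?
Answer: 2079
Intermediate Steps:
P(R, M) = 2 - R/2 (P(R, M) = 1 - (R - 2)/2 = 1 - (-2 + R)/2 = 1 + (1 - R/2) = 2 - R/2)
U(r, t) = 5 (U(r, t) = 2 - ½*(-6) = 2 + 3 = 5)
U(F(-5/3, -2), 10) + 2074 = 5 + 2074 = 2079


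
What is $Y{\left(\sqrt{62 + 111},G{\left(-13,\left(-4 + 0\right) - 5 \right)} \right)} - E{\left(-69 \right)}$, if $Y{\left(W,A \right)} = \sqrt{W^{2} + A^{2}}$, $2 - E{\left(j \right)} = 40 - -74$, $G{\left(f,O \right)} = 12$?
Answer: $112 + \sqrt{317} \approx 129.8$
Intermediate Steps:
$E{\left(j \right)} = -112$ ($E{\left(j \right)} = 2 - \left(40 - -74\right) = 2 - \left(40 + 74\right) = 2 - 114 = -112$)
$Y{\left(W,A \right)} = \sqrt{A^{2} + W^{2}}$
$Y{\left(\sqrt{62 + 111},G{\left(-13,\left(-4 + 0\right) - 5 \right)} \right)} - E{\left(-69 \right)} = \sqrt{12^{2} + \left(\sqrt{62 + 111}\right)^{2}} - -112 = \sqrt{144 + \left(\sqrt{173}\right)^{2}} + 112 = \sqrt{144 + 173} + 112 = \sqrt{317} + 112 = 112 + \sqrt{317}$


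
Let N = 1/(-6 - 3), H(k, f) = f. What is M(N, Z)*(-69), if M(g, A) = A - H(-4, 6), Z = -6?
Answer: 828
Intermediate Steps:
N = -1/9 (N = 1/(-9) = -1/9 ≈ -0.11111)
M(g, A) = -6 + A (M(g, A) = A - 1*6 = A - 6 = -6 + A)
M(N, Z)*(-69) = (-6 - 6)*(-69) = -12*(-69) = 828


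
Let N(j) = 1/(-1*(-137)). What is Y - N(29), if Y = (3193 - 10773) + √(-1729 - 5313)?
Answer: -1038461/137 + I*√7042 ≈ -7580.0 + 83.917*I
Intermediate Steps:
N(j) = 1/137
Y = -7580 + I*√7042 (Y = -7580 + √(-7042) = -7580 + I*√7042 ≈ -7580.0 + 83.917*I)
Y - N(29) = (-7580 + I*√7042) - 1*1/137 = (-7580 + I*√7042) - 1/137 = -1038461/137 + I*√7042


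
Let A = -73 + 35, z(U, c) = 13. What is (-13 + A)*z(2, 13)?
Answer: -663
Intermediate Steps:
A = -38
(-13 + A)*z(2, 13) = (-13 - 38)*13 = -51*13 = -663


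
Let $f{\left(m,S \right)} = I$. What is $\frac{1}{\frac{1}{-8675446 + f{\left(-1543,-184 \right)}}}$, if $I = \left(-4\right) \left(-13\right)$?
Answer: $-8675394$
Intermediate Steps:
$I = 52$
$f{\left(m,S \right)} = 52$
$\frac{1}{\frac{1}{-8675446 + f{\left(-1543,-184 \right)}}} = \frac{1}{\frac{1}{-8675446 + 52}} = \frac{1}{\frac{1}{-8675394}} = \frac{1}{- \frac{1}{8675394}} = -8675394$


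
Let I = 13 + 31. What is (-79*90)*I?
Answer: -312840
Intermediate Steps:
I = 44
(-79*90)*I = -79*90*44 = -7110*44 = -312840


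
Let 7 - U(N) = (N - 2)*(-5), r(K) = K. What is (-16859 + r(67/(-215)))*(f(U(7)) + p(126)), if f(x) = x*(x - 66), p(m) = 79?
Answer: 3657374768/215 ≈ 1.7011e+7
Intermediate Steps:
U(N) = -3 + 5*N (U(N) = 7 - (N - 2)*(-5) = 7 - (-2 + N)*(-5) = 7 - (10 - 5*N) = 7 + (-10 + 5*N) = -3 + 5*N)
f(x) = x*(-66 + x)
(-16859 + r(67/(-215)))*(f(U(7)) + p(126)) = (-16859 + 67/(-215))*((-3 + 5*7)*(-66 + (-3 + 5*7)) + 79) = (-16859 + 67*(-1/215))*((-3 + 35)*(-66 + (-3 + 35)) + 79) = (-16859 - 67/215)*(32*(-66 + 32) + 79) = -3624752*(32*(-34) + 79)/215 = -3624752*(-1088 + 79)/215 = -3624752/215*(-1009) = 3657374768/215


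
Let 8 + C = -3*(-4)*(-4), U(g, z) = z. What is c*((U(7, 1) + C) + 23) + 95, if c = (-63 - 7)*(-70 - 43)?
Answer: -253025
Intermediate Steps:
C = -56 (C = -8 - 3*(-4)*(-4) = -8 + 12*(-4) = -8 - 48 = -56)
c = 7910 (c = -70*(-113) = 7910)
c*((U(7, 1) + C) + 23) + 95 = 7910*((1 - 56) + 23) + 95 = 7910*(-55 + 23) + 95 = 7910*(-32) + 95 = -253120 + 95 = -253025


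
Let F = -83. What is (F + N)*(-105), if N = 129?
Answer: -4830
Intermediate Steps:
(F + N)*(-105) = (-83 + 129)*(-105) = 46*(-105) = -4830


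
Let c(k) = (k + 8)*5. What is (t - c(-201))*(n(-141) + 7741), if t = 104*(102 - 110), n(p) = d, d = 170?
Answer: 1052163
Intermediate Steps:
c(k) = 40 + 5*k (c(k) = (8 + k)*5 = 40 + 5*k)
n(p) = 170
t = -832 (t = 104*(-8) = -832)
(t - c(-201))*(n(-141) + 7741) = (-832 - (40 + 5*(-201)))*(170 + 7741) = (-832 - (40 - 1005))*7911 = (-832 - 1*(-965))*7911 = (-832 + 965)*7911 = 133*7911 = 1052163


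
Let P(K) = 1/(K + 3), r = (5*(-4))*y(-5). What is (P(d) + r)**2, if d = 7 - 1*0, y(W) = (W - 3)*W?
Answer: 63984001/100 ≈ 6.3984e+5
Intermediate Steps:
y(W) = W*(-3 + W) (y(W) = (-3 + W)*W = W*(-3 + W))
d = 7 (d = 7 + 0 = 7)
r = -800 (r = (5*(-4))*(-5*(-3 - 5)) = -(-100)*(-8) = -20*40 = -800)
P(K) = 1/(3 + K)
(P(d) + r)**2 = (1/(3 + 7) - 800)**2 = (1/10 - 800)**2 = (-7999/10)**2 = 63984001/100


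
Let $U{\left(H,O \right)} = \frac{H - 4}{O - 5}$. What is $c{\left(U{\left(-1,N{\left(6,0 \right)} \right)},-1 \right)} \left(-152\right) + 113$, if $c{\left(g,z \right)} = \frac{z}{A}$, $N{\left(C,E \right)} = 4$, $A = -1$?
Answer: $-39$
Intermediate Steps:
$U{\left(H,O \right)} = \frac{-4 + H}{-5 + O}$
$c{\left(g,z \right)} = - z$ ($c{\left(g,z \right)} = \frac{z}{-1} = z \left(-1\right) = - z$)
$c{\left(U{\left(-1,N{\left(6,0 \right)} \right)},-1 \right)} \left(-152\right) + 113 = \left(-1\right) \left(-1\right) \left(-152\right) + 113 = 1 \left(-152\right) + 113 = -152 + 113 = -39$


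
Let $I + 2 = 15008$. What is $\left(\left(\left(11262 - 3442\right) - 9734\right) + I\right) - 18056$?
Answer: $-4964$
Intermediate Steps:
$I = 15006$ ($I = -2 + 15008 = 15006$)
$\left(\left(\left(11262 - 3442\right) - 9734\right) + I\right) - 18056 = \left(\left(\left(11262 - 3442\right) - 9734\right) + 15006\right) - 18056 = \left(\left(7820 - 9734\right) + 15006\right) - 18056 = \left(-1914 + 15006\right) - 18056 = 13092 - 18056 = -4964$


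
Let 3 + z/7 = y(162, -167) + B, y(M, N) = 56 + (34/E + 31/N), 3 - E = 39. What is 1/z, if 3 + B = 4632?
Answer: 3006/98494865 ≈ 3.0519e-5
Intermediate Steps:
B = 4629 (B = -3 + 4632 = 4629)
E = -36 (E = 3 - 1*39 = 3 - 39 = -36)
y(M, N) = 991/18 + 31/N (y(M, N) = 56 + (34/(-36) + 31/N) = 56 + (34*(-1/36) + 31/N) = 56 + (-17/18 + 31/N) = 991/18 + 31/N)
z = 98494865/3006 (z = -21 + 7*((991/18 + 31/(-167)) + 4629) = -21 + 7*((991/18 + 31*(-1/167)) + 4629) = -21 + 7*((991/18 - 31/167) + 4629) = -21 + 7*(164939/3006 + 4629) = -21 + 7*(14079713/3006) = -21 + 98557991/3006 = 98494865/3006 ≈ 32766.)
1/z = 1/(98494865/3006) = 3006/98494865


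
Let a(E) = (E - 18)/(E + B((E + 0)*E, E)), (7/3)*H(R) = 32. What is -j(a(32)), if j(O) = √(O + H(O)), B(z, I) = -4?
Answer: -√2786/14 ≈ -3.7702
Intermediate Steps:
H(R) = 96/7 (H(R) = (3/7)*32 = 96/7)
a(E) = (-18 + E)/(-4 + E) (a(E) = (E - 18)/(E - 4) = (-18 + E)/(-4 + E))
j(O) = √(96/7 + O) (j(O) = √(O + 96/7) = √(96/7 + O))
-j(a(32)) = -√(672 + 49*((-18 + 32)/(-4 + 32)))/7 = -√(672 + 49*(14/28))/7 = -√(672 + 49*((1/28)*14))/7 = -√(672 + 49*(½))/7 = -√(672 + 49/2)/7 = -√(1393/2)/7 = -√2786/2/7 = -√2786/14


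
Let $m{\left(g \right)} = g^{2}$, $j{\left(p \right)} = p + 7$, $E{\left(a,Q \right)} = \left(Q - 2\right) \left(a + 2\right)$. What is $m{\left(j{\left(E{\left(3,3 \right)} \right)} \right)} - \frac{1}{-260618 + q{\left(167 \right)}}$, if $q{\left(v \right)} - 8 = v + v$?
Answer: $\frac{37479745}{260276} \approx 144.0$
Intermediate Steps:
$q{\left(v \right)} = 8 + 2 v$ ($q{\left(v \right)} = 8 + \left(v + v\right) = 8 + 2 v$)
$E{\left(a,Q \right)} = \left(-2 + Q\right) \left(2 + a\right)$
$j{\left(p \right)} = 7 + p$
$m{\left(j{\left(E{\left(3,3 \right)} \right)} \right)} - \frac{1}{-260618 + q{\left(167 \right)}} = \left(7 + \left(-4 - 6 + 2 \cdot 3 + 3 \cdot 3\right)\right)^{2} - \frac{1}{-260618 + \left(8 + 2 \cdot 167\right)} = \left(7 + \left(-4 - 6 + 6 + 9\right)\right)^{2} - \frac{1}{-260618 + \left(8 + 334\right)} = \left(7 + 5\right)^{2} - \frac{1}{-260618 + 342} = 12^{2} - \frac{1}{-260276} = 144 - - \frac{1}{260276} = 144 + \frac{1}{260276} = \frac{37479745}{260276}$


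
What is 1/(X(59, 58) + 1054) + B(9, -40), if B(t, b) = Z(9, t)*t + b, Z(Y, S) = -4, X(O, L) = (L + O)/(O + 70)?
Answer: -3447393/45361 ≈ -75.999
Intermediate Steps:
X(O, L) = (L + O)/(70 + O)
B(t, b) = b - 4*t (B(t, b) = -4*t + b = b - 4*t)
1/(X(59, 58) + 1054) + B(9, -40) = 1/((58 + 59)/(70 + 59) + 1054) + (-40 - 4*9) = 1/(117/129 + 1054) + (-40 - 36) = 1/((1/129)*117 + 1054) - 76 = 1/(39/43 + 1054) - 76 = 1/(45361/43) - 76 = 43/45361 - 76 = -3447393/45361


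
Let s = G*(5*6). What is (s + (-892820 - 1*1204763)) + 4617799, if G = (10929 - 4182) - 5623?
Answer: 2553936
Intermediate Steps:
G = 1124 (G = 6747 - 5623 = 1124)
s = 33720 (s = 1124*(5*6) = 1124*30 = 33720)
(s + (-892820 - 1*1204763)) + 4617799 = (33720 + (-892820 - 1*1204763)) + 4617799 = (33720 + (-892820 - 1204763)) + 4617799 = (33720 - 2097583) + 4617799 = -2063863 + 4617799 = 2553936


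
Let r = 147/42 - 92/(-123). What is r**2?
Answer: 1092025/60516 ≈ 18.045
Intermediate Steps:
r = 1045/246 (r = 147*(1/42) - 92*(-1/123) = 7/2 + 92/123 = 1045/246 ≈ 4.2480)
r**2 = (1045/246)**2 = 1092025/60516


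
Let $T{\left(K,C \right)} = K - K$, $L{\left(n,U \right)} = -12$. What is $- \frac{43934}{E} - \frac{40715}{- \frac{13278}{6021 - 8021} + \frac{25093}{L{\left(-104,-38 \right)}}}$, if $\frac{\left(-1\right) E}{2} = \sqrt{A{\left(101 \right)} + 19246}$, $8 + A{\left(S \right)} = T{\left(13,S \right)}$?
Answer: $\frac{122145000}{6253333} + \frac{21967 \sqrt{19238}}{19238} \approx 177.91$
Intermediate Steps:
$T{\left(K,C \right)} = 0$
$A{\left(S \right)} = -8$ ($A{\left(S \right)} = -8 + 0 = -8$)
$E = - 2 \sqrt{19238}$ ($E = - 2 \sqrt{-8 + 19246} = - 2 \sqrt{19238} \approx -277.4$)
$- \frac{43934}{E} - \frac{40715}{- \frac{13278}{6021 - 8021} + \frac{25093}{L{\left(-104,-38 \right)}}} = - \frac{43934}{\left(-2\right) \sqrt{19238}} - \frac{40715}{- \frac{13278}{6021 - 8021} + \frac{25093}{-12}} = - 43934 \left(- \frac{\sqrt{19238}}{38476}\right) - \frac{40715}{- \frac{13278}{-2000} + 25093 \left(- \frac{1}{12}\right)} = \frac{21967 \sqrt{19238}}{19238} - \frac{40715}{\left(-13278\right) \left(- \frac{1}{2000}\right) - \frac{25093}{12}} = \frac{21967 \sqrt{19238}}{19238} - \frac{40715}{\frac{6639}{1000} - \frac{25093}{12}} = \frac{21967 \sqrt{19238}}{19238} - \frac{40715}{- \frac{6253333}{3000}} = \frac{21967 \sqrt{19238}}{19238} - - \frac{122145000}{6253333} = \frac{21967 \sqrt{19238}}{19238} + \frac{122145000}{6253333} = \frac{122145000}{6253333} + \frac{21967 \sqrt{19238}}{19238}$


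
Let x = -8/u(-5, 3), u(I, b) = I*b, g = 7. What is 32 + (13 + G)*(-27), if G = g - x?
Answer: -2468/5 ≈ -493.60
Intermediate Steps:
x = 8/15 (x = -8/((-5*3)) = -8/(-15) = -8*(-1/15) = 8/15 ≈ 0.53333)
G = 97/15 (G = 7 - 1*8/15 = 7 - 8/15 = 97/15 ≈ 6.4667)
32 + (13 + G)*(-27) = 32 + (13 + 97/15)*(-27) = 32 + (292/15)*(-27) = 32 - 2628/5 = -2468/5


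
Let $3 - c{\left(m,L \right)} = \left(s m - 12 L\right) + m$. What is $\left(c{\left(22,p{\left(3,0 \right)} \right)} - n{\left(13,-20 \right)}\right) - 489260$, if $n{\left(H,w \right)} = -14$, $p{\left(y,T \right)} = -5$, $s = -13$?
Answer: $-489039$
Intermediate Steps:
$c{\left(m,L \right)} = 3 + 12 L + 12 m$ ($c{\left(m,L \right)} = 3 - \left(\left(- 13 m - 12 L\right) + m\right) = 3 - \left(- 12 L - 12 m\right) = 3 + \left(12 L + 12 m\right) = 3 + 12 L + 12 m$)
$\left(c{\left(22,p{\left(3,0 \right)} \right)} - n{\left(13,-20 \right)}\right) - 489260 = \left(\left(3 + 12 \left(-5\right) + 12 \cdot 22\right) - -14\right) - 489260 = \left(\left(3 - 60 + 264\right) + 14\right) - 489260 = \left(207 + 14\right) - 489260 = 221 - 489260 = -489039$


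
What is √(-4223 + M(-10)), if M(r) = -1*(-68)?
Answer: I*√4155 ≈ 64.459*I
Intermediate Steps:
M(r) = 68
√(-4223 + M(-10)) = √(-4223 + 68) = √(-4155) = I*√4155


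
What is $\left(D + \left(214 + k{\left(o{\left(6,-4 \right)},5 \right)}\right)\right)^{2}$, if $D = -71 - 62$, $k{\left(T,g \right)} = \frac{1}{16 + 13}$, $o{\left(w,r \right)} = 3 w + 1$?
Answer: $\frac{5522500}{841} \approx 6566.6$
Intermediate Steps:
$o{\left(w,r \right)} = 1 + 3 w$
$k{\left(T,g \right)} = \frac{1}{29}$
$D = -133$
$\left(D + \left(214 + k{\left(o{\left(6,-4 \right)},5 \right)}\right)\right)^{2} = \left(-133 + \left(214 + \frac{1}{29}\right)\right)^{2} = \left(-133 + \frac{6207}{29}\right)^{2} = \left(\frac{2350}{29}\right)^{2} = \frac{5522500}{841}$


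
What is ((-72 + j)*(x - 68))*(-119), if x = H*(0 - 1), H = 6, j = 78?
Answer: 52836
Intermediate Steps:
x = -6 (x = 6*(0 - 1) = 6*(-1) = -6)
((-72 + j)*(x - 68))*(-119) = ((-72 + 78)*(-6 - 68))*(-119) = (6*(-74))*(-119) = -444*(-119) = 52836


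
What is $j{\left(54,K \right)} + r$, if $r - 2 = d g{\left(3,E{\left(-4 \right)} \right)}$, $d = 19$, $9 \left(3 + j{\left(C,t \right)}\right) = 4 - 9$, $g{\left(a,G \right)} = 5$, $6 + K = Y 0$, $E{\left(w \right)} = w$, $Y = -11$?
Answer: $\frac{841}{9} \approx 93.444$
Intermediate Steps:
$K = -6$ ($K = -6 - 0 = -6 + 0 = -6$)
$j{\left(C,t \right)} = - \frac{32}{9}$ ($j{\left(C,t \right)} = -3 + \frac{4 - 9}{9} = -3 + \frac{1}{9} \left(-5\right) = -3 - \frac{5}{9} = - \frac{32}{9}$)
$r = 97$ ($r = 2 + 19 \cdot 5 = 2 + 95 = 97$)
$j{\left(54,K \right)} + r = - \frac{32}{9} + 97 = \frac{841}{9}$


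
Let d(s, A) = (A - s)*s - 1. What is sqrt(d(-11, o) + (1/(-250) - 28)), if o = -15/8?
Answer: I*sqrt(1293790)/100 ≈ 11.374*I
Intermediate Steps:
o = -15/8 (o = -15*1/8 = -15/8 ≈ -1.8750)
d(s, A) = -1 + s*(A - s) (d(s, A) = s*(A - s) - 1 = -1 + s*(A - s))
sqrt(d(-11, o) + (1/(-250) - 28)) = sqrt((-1 - 1*(-11)**2 - 15/8*(-11)) + (1/(-250) - 28)) = sqrt((-1 - 1*121 + 165/8) + (-1/250 - 28)) = sqrt((-1 - 121 + 165/8) - 7001/250) = sqrt(-811/8 - 7001/250) = sqrt(-129379/1000) = I*sqrt(1293790)/100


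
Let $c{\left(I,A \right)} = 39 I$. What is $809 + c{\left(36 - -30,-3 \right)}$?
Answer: $3383$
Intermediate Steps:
$809 + c{\left(36 - -30,-3 \right)} = 809 + 39 \left(36 - -30\right) = 809 + 39 \left(36 + 30\right) = 809 + 39 \cdot 66 = 809 + 2574 = 3383$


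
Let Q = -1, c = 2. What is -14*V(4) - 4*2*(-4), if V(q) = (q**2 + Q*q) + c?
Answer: -164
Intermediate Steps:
V(q) = 2 + q**2 - q (V(q) = (q**2 - q) + 2 = 2 + q**2 - q)
-14*V(4) - 4*2*(-4) = -14*(2 + 4**2 - 1*4) - 4*2*(-4) = -14*(2 + 16 - 4) - 8*(-4) = -14*14 + 32 = -196 + 32 = -164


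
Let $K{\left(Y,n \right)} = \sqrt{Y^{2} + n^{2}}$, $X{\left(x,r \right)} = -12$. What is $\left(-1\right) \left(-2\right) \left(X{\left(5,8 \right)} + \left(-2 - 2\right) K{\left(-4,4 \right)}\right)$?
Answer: $-24 - 32 \sqrt{2} \approx -69.255$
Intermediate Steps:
$\left(-1\right) \left(-2\right) \left(X{\left(5,8 \right)} + \left(-2 - 2\right) K{\left(-4,4 \right)}\right) = \left(-1\right) \left(-2\right) \left(-12 + \left(-2 - 2\right) \sqrt{\left(-4\right)^{2} + 4^{2}}\right) = 2 \left(-12 - 4 \sqrt{16 + 16}\right) = 2 \left(-12 - 4 \sqrt{32}\right) = 2 \left(-12 - 4 \cdot 4 \sqrt{2}\right) = 2 \left(-12 - 16 \sqrt{2}\right) = -24 - 32 \sqrt{2}$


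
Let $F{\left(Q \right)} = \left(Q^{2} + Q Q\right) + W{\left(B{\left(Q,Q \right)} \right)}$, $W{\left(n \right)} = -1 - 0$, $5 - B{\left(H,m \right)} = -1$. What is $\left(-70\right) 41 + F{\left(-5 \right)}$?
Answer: $-2821$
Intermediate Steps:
$B{\left(H,m \right)} = 6$ ($B{\left(H,m \right)} = 5 - -1 = 5 + 1 = 6$)
$W{\left(n \right)} = -1$ ($W{\left(n \right)} = -1 + 0 = -1$)
$F{\left(Q \right)} = -1 + 2 Q^{2}$ ($F{\left(Q \right)} = \left(Q^{2} + Q Q\right) - 1 = \left(Q^{2} + Q^{2}\right) - 1 = 2 Q^{2} - 1 = -1 + 2 Q^{2}$)
$\left(-70\right) 41 + F{\left(-5 \right)} = \left(-70\right) 41 - \left(1 - 2 \left(-5\right)^{2}\right) = -2870 + \left(-1 + 2 \cdot 25\right) = -2870 + \left(-1 + 50\right) = -2870 + 49 = -2821$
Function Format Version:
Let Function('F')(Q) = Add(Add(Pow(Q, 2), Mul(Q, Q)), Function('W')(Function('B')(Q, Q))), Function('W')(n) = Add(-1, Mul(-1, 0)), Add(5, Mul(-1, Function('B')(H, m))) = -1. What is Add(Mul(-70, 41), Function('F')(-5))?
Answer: -2821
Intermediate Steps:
Function('B')(H, m) = 6 (Function('B')(H, m) = Add(5, Mul(-1, -1)) = Add(5, 1) = 6)
Function('W')(n) = -1 (Function('W')(n) = Add(-1, 0) = -1)
Function('F')(Q) = Add(-1, Mul(2, Pow(Q, 2))) (Function('F')(Q) = Add(Add(Pow(Q, 2), Mul(Q, Q)), -1) = Add(Add(Pow(Q, 2), Pow(Q, 2)), -1) = Add(Mul(2, Pow(Q, 2)), -1) = Add(-1, Mul(2, Pow(Q, 2))))
Add(Mul(-70, 41), Function('F')(-5)) = Add(Mul(-70, 41), Add(-1, Mul(2, Pow(-5, 2)))) = Add(-2870, Add(-1, Mul(2, 25))) = Add(-2870, Add(-1, 50)) = Add(-2870, 49) = -2821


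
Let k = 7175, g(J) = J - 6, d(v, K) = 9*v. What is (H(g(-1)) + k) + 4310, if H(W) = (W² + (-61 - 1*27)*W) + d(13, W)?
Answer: 12267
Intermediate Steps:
g(J) = -6 + J
H(W) = 117 + W² - 88*W (H(W) = (W² + (-61 - 1*27)*W) + 9*13 = (W² + (-61 - 27)*W) + 117 = (W² - 88*W) + 117 = 117 + W² - 88*W)
(H(g(-1)) + k) + 4310 = ((117 + (-6 - 1)² - 88*(-6 - 1)) + 7175) + 4310 = ((117 + (-7)² - 88*(-7)) + 7175) + 4310 = ((117 + 49 + 616) + 7175) + 4310 = (782 + 7175) + 4310 = 7957 + 4310 = 12267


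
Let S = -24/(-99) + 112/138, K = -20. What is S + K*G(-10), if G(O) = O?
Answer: 152600/759 ≈ 201.05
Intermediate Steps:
S = 800/759 (S = -24*(-1/99) + 112*(1/138) = 8/33 + 56/69 = 800/759 ≈ 1.0540)
S + K*G(-10) = 800/759 - 20*(-10) = 800/759 + 200 = 152600/759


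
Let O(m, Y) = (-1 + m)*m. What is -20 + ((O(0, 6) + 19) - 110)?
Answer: -111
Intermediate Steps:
O(m, Y) = m*(-1 + m)
-20 + ((O(0, 6) + 19) - 110) = -20 + ((0*(-1 + 0) + 19) - 110) = -20 + ((0*(-1) + 19) - 110) = -20 + ((0 + 19) - 110) = -20 + (19 - 110) = -20 - 91 = -111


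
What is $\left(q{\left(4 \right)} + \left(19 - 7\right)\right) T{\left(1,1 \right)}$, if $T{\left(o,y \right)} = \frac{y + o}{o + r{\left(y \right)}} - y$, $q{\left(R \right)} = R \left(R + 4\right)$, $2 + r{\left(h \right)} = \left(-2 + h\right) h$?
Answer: $-88$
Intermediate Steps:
$r{\left(h \right)} = -2 + h \left(-2 + h\right)$ ($r{\left(h \right)} = -2 + \left(-2 + h\right) h = -2 + h \left(-2 + h\right)$)
$q{\left(R \right)} = R \left(4 + R\right)$
$T{\left(o,y \right)} = - y + \frac{o + y}{-2 + o + y^{2} - 2 y}$ ($T{\left(o,y \right)} = \frac{y + o}{o - \left(2 - y^{2} + 2 y\right)} - y = \frac{o + y}{-2 + o + y^{2} - 2 y} - y = - y + \frac{o + y}{-2 + o + y^{2} - 2 y}$)
$\left(q{\left(4 \right)} + \left(19 - 7\right)\right) T{\left(1,1 \right)} = \left(4 \left(4 + 4\right) + \left(19 - 7\right)\right) \frac{1 + 1 + 1 \left(2 - 1^{2} + 2 \cdot 1\right) - 1 \cdot 1}{-2 + 1 + 1^{2} - 2} = \left(4 \cdot 8 + \left(19 - 7\right)\right) \frac{1 + 1 + 1 \left(2 - 1 + 2\right) - 1}{-2 + 1 + 1 - 2} = \left(32 + 12\right) \frac{1 + 1 + 1 \left(2 - 1 + 2\right) - 1}{-2} = 44 \left(- \frac{1 + 1 + 1 \cdot 3 - 1}{2}\right) = 44 \left(- \frac{1 + 1 + 3 - 1}{2}\right) = 44 \left(\left(- \frac{1}{2}\right) 4\right) = 44 \left(-2\right) = -88$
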